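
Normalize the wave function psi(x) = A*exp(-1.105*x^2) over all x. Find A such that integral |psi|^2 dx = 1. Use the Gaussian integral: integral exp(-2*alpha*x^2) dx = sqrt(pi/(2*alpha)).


integral |psi|^2 dx = A^2 * sqrt(pi/(2*alpha)) = 1
A^2 = sqrt(2*alpha/pi)
= sqrt(2 * 1.105 / pi)
= 0.838728
A = sqrt(0.838728)
= 0.9158

0.9158


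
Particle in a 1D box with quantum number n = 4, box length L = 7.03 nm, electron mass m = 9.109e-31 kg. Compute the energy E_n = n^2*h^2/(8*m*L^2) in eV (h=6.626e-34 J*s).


E = n^2 * h^2 / (8 * m * L^2)
= 4^2 * (6.626e-34)^2 / (8 * 9.109e-31 * (7.03e-9)^2)
= 16 * 4.3904e-67 / (8 * 9.109e-31 * 4.9421e-17)
= 1.9505e-20 J
= 0.1218 eV

0.1218


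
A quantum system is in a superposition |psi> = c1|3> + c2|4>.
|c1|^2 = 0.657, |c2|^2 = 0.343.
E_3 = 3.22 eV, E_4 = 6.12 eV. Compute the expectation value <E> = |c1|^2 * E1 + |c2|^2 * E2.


<E> = |c1|^2 * E1 + |c2|^2 * E2
= 0.657 * 3.22 + 0.343 * 6.12
= 2.1155 + 2.0992
= 4.2147 eV

4.2147


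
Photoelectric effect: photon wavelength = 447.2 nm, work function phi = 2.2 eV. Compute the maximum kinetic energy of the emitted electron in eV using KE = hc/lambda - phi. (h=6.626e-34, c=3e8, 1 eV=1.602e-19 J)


E_photon = hc / lambda
= (6.626e-34)(3e8) / (447.2e-9)
= 4.4450e-19 J
= 2.7747 eV
KE = E_photon - phi
= 2.7747 - 2.2
= 0.5747 eV

0.5747


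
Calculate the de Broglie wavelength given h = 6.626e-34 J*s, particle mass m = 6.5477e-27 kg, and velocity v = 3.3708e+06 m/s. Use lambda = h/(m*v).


lambda = h / (m * v)
= 6.626e-34 / (6.5477e-27 * 3.3708e+06)
= 6.626e-34 / 2.2071e-20
= 3.0021e-14 m

3.0021e-14


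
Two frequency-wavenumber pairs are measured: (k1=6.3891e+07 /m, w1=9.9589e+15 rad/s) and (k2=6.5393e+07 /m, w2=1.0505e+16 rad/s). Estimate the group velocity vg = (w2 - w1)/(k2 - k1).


vg = (w2 - w1) / (k2 - k1)
= (1.0505e+16 - 9.9589e+15) / (6.5393e+07 - 6.3891e+07)
= 5.4610e+14 / 1.5020e+06
= 3.6358e+08 m/s

3.6358e+08


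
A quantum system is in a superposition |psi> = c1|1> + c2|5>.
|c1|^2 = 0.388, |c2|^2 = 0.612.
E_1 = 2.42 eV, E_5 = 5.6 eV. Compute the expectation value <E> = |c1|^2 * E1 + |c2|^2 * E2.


<E> = |c1|^2 * E1 + |c2|^2 * E2
= 0.388 * 2.42 + 0.612 * 5.6
= 0.939 + 3.4272
= 4.3662 eV

4.3662


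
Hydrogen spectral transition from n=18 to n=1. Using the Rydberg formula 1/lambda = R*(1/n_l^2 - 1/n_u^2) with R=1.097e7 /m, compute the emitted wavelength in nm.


1/lambda = R * (1/n_l^2 - 1/n_u^2)
= 1.097e7 * (1/1^2 - 1/18^2)
= 1.097e7 * (1.0 - 0.003086)
= 1.097e7 * 0.996914
= 1.0936e+07 /m
lambda = 1 / 1.0936e+07 = 91.4399 nm

91.4399


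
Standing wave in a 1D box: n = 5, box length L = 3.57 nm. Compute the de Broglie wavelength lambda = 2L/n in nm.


lambda = 2L / n
= 2 * 3.57 / 5
= 7.14 / 5
= 1.428 nm

1.428


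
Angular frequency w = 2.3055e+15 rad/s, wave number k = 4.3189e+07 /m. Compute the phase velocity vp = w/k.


vp = w / k
= 2.3055e+15 / 4.3189e+07
= 5.3382e+07 m/s

5.3382e+07


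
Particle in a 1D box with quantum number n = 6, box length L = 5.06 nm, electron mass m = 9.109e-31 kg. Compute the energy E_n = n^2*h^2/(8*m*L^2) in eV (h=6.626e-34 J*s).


E = n^2 * h^2 / (8 * m * L^2)
= 6^2 * (6.626e-34)^2 / (8 * 9.109e-31 * (5.06e-9)^2)
= 36 * 4.3904e-67 / (8 * 9.109e-31 * 2.5604e-17)
= 8.4712e-20 J
= 0.5288 eV

0.5288


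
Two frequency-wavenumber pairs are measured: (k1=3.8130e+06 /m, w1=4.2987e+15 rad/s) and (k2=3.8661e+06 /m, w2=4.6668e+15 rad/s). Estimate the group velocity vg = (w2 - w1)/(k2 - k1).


vg = (w2 - w1) / (k2 - k1)
= (4.6668e+15 - 4.2987e+15) / (3.8661e+06 - 3.8130e+06)
= 3.6810e+14 / 5.3100e+04
= 6.9322e+09 m/s

6.9322e+09


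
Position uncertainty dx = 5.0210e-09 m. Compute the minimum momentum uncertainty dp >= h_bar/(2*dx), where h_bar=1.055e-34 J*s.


dp = h_bar / (2 * dx)
= 1.055e-34 / (2 * 5.0210e-09)
= 1.055e-34 / 1.0042e-08
= 1.0506e-26 kg*m/s

1.0506e-26


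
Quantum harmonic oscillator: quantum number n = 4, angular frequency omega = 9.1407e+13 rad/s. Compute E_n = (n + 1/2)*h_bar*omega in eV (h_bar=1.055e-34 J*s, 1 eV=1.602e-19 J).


E = (n + 1/2) * h_bar * omega
= (4 + 0.5) * 1.055e-34 * 9.1407e+13
= 4.5 * 9.6434e-21
= 4.3395e-20 J
= 0.2709 eV

0.2709


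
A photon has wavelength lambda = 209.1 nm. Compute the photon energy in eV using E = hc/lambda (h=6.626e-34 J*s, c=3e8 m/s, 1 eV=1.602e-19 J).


E = hc / lambda
= (6.626e-34)(3e8) / (209.1e-9)
= 1.9878e-25 / 2.0910e-07
= 9.5065e-19 J
Converting to eV: 9.5065e-19 / 1.602e-19
= 5.9341 eV

5.9341


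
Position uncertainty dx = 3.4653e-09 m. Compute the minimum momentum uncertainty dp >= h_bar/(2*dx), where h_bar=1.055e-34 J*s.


dp = h_bar / (2 * dx)
= 1.055e-34 / (2 * 3.4653e-09)
= 1.055e-34 / 6.9306e-09
= 1.5222e-26 kg*m/s

1.5222e-26


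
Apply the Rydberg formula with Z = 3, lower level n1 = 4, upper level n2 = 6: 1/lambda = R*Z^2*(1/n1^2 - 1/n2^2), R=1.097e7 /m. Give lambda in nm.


1/lambda = R * Z^2 * (1/n1^2 - 1/n2^2)
= 1.097e7 * 3^2 * (1/4^2 - 1/6^2)
= 1.097e7 * 9 * (0.0625 - 0.027778)
= 3.4281e+06 /m
lambda = 1 / 3.4281e+06
= 291.7046 nm

291.7046


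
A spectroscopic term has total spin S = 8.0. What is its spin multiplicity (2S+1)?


Spin multiplicity = 2S + 1
= 2 * 8.0 + 1
= 16.0 + 1
= 17

17


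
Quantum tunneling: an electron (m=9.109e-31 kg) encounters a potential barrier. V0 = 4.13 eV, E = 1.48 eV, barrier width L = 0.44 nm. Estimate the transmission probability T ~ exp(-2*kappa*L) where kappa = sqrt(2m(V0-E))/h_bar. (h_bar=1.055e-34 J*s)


V0 - E = 2.65 eV = 4.2453e-19 J
kappa = sqrt(2 * m * (V0-E)) / h_bar
= sqrt(2 * 9.109e-31 * 4.2453e-19) / 1.055e-34
= 8.3359e+09 /m
2*kappa*L = 2 * 8.3359e+09 * 0.44e-9
= 7.3356
T = exp(-7.3356) = 6.519224e-04

6.519224e-04


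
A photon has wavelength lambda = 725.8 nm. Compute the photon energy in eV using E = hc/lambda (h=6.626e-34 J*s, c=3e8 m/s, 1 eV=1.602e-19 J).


E = hc / lambda
= (6.626e-34)(3e8) / (725.8e-9)
= 1.9878e-25 / 7.2580e-07
= 2.7388e-19 J
Converting to eV: 2.7388e-19 / 1.602e-19
= 1.7096 eV

1.7096


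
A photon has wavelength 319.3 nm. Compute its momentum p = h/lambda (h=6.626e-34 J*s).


p = h / lambda
= 6.626e-34 / (319.3e-9)
= 6.626e-34 / 3.1930e-07
= 2.0752e-27 kg*m/s

2.0752e-27


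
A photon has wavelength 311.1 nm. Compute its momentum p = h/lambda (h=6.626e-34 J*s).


p = h / lambda
= 6.626e-34 / (311.1e-9)
= 6.626e-34 / 3.1110e-07
= 2.1299e-27 kg*m/s

2.1299e-27


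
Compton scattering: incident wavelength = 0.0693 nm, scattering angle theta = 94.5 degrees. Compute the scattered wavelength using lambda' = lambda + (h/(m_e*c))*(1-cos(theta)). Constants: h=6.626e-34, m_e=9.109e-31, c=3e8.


Compton wavelength: h/(m_e*c) = 2.4247e-12 m
d_lambda = 2.4247e-12 * (1 - cos(94.5 deg))
= 2.4247e-12 * 1.078459
= 2.6149e-12 m = 0.002615 nm
lambda' = 0.0693 + 0.002615
= 0.071915 nm

0.071915


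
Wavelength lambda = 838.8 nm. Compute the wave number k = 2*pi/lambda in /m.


k = 2 * pi / lambda
= 6.2832 / (838.8e-9)
= 6.2832 / 8.3880e-07
= 7.4907e+06 /m

7.4907e+06


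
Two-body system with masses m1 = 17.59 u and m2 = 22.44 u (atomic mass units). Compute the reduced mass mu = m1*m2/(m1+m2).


mu = m1 * m2 / (m1 + m2)
= 17.59 * 22.44 / (17.59 + 22.44)
= 394.7196 / 40.03
= 9.8606 u

9.8606


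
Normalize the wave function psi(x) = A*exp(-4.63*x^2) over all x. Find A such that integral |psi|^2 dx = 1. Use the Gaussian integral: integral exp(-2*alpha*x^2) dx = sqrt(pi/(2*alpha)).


integral |psi|^2 dx = A^2 * sqrt(pi/(2*alpha)) = 1
A^2 = sqrt(2*alpha/pi)
= sqrt(2 * 4.63 / pi)
= 1.716843
A = sqrt(1.716843)
= 1.3103

1.3103


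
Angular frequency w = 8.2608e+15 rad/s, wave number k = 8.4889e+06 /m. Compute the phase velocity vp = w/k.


vp = w / k
= 8.2608e+15 / 8.4889e+06
= 9.7313e+08 m/s

9.7313e+08


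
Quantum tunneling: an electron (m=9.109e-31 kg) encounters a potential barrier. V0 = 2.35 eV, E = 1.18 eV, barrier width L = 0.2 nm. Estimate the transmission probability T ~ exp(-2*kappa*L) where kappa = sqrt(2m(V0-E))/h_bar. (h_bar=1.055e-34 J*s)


V0 - E = 1.17 eV = 1.8743e-19 J
kappa = sqrt(2 * m * (V0-E)) / h_bar
= sqrt(2 * 9.109e-31 * 1.8743e-19) / 1.055e-34
= 5.5389e+09 /m
2*kappa*L = 2 * 5.5389e+09 * 0.2e-9
= 2.2156
T = exp(-2.2156) = 1.090932e-01

1.090932e-01


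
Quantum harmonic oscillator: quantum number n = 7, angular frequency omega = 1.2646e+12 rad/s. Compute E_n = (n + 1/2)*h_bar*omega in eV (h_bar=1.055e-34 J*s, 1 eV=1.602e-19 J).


E = (n + 1/2) * h_bar * omega
= (7 + 0.5) * 1.055e-34 * 1.2646e+12
= 7.5 * 1.3342e-22
= 1.0006e-21 J
= 0.0062 eV

0.0062


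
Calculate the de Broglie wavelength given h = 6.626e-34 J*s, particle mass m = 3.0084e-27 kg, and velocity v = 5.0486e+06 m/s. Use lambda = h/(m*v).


lambda = h / (m * v)
= 6.626e-34 / (3.0084e-27 * 5.0486e+06)
= 6.626e-34 / 1.5188e-20
= 4.3626e-14 m

4.3626e-14


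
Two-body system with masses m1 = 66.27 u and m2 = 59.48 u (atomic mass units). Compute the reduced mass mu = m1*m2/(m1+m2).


mu = m1 * m2 / (m1 + m2)
= 66.27 * 59.48 / (66.27 + 59.48)
= 3941.7396 / 125.75
= 31.3458 u

31.3458


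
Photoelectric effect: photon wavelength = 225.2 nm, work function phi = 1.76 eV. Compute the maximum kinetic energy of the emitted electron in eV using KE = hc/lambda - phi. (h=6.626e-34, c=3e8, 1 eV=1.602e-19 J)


E_photon = hc / lambda
= (6.626e-34)(3e8) / (225.2e-9)
= 8.8268e-19 J
= 5.5099 eV
KE = E_photon - phi
= 5.5099 - 1.76
= 3.7499 eV

3.7499


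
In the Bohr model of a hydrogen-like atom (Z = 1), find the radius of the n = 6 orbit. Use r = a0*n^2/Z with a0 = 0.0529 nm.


r = a0 * n^2 / Z
= 0.0529 * 6^2 / 1
= 0.0529 * 36 / 1
= 1.9044 nm

1.9044


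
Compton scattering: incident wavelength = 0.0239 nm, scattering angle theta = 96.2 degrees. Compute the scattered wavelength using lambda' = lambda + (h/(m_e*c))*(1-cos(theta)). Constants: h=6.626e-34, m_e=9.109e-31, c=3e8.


Compton wavelength: h/(m_e*c) = 2.4247e-12 m
d_lambda = 2.4247e-12 * (1 - cos(96.2 deg))
= 2.4247e-12 * 1.107999
= 2.6866e-12 m = 0.002687 nm
lambda' = 0.0239 + 0.002687
= 0.026587 nm

0.026587


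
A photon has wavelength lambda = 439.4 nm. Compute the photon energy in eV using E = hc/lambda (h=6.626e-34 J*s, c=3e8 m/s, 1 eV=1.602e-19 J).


E = hc / lambda
= (6.626e-34)(3e8) / (439.4e-9)
= 1.9878e-25 / 4.3940e-07
= 4.5239e-19 J
Converting to eV: 4.5239e-19 / 1.602e-19
= 2.8239 eV

2.8239


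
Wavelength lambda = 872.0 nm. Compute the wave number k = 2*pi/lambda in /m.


k = 2 * pi / lambda
= 6.2832 / (872.0e-9)
= 6.2832 / 8.7200e-07
= 7.2055e+06 /m

7.2055e+06


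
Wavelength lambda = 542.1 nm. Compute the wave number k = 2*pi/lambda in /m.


k = 2 * pi / lambda
= 6.2832 / (542.1e-9)
= 6.2832 / 5.4210e-07
= 1.1590e+07 /m

1.1590e+07


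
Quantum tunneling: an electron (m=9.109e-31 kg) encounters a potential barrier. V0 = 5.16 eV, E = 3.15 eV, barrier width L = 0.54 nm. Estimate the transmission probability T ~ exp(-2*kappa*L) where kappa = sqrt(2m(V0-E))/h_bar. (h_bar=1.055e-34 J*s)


V0 - E = 2.01 eV = 3.2200e-19 J
kappa = sqrt(2 * m * (V0-E)) / h_bar
= sqrt(2 * 9.109e-31 * 3.2200e-19) / 1.055e-34
= 7.2598e+09 /m
2*kappa*L = 2 * 7.2598e+09 * 0.54e-9
= 7.8406
T = exp(-7.8406) = 3.934213e-04

3.934213e-04


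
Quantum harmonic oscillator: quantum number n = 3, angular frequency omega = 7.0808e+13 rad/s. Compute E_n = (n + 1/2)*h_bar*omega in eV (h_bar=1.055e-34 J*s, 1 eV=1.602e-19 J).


E = (n + 1/2) * h_bar * omega
= (3 + 0.5) * 1.055e-34 * 7.0808e+13
= 3.5 * 7.4702e-21
= 2.6146e-20 J
= 0.1632 eV

0.1632


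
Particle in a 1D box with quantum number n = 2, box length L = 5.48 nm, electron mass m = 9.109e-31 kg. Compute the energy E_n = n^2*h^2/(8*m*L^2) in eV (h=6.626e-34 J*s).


E = n^2 * h^2 / (8 * m * L^2)
= 2^2 * (6.626e-34)^2 / (8 * 9.109e-31 * (5.48e-9)^2)
= 4 * 4.3904e-67 / (8 * 9.109e-31 * 3.0030e-17)
= 8.0249e-21 J
= 0.0501 eV

0.0501


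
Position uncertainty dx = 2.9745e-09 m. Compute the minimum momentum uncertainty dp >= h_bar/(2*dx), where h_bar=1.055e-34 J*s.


dp = h_bar / (2 * dx)
= 1.055e-34 / (2 * 2.9745e-09)
= 1.055e-34 / 5.9490e-09
= 1.7734e-26 kg*m/s

1.7734e-26


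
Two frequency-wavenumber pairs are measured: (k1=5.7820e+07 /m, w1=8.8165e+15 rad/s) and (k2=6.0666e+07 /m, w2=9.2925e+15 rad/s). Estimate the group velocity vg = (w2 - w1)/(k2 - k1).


vg = (w2 - w1) / (k2 - k1)
= (9.2925e+15 - 8.8165e+15) / (6.0666e+07 - 5.7820e+07)
= 4.7600e+14 / 2.8460e+06
= 1.6725e+08 m/s

1.6725e+08


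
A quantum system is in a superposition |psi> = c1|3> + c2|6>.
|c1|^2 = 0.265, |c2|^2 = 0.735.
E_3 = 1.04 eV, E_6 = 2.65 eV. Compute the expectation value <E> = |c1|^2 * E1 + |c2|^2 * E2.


<E> = |c1|^2 * E1 + |c2|^2 * E2
= 0.265 * 1.04 + 0.735 * 2.65
= 0.2756 + 1.9477
= 2.2233 eV

2.2233


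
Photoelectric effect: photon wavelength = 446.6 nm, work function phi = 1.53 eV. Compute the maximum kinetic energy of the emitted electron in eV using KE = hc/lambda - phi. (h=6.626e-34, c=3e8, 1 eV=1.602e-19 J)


E_photon = hc / lambda
= (6.626e-34)(3e8) / (446.6e-9)
= 4.4510e-19 J
= 2.7784 eV
KE = E_photon - phi
= 2.7784 - 1.53
= 1.2484 eV

1.2484


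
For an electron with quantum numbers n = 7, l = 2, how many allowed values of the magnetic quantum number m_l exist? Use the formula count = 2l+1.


m_l ranges from -l to +l in integer steps
So m_l goes from -2 to +2
Count = 2l + 1 = 2*2 + 1
= 5

5


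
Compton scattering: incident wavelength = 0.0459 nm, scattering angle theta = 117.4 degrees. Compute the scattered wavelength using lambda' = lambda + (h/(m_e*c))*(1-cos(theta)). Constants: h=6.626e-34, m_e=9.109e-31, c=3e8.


Compton wavelength: h/(m_e*c) = 2.4247e-12 m
d_lambda = 2.4247e-12 * (1 - cos(117.4 deg))
= 2.4247e-12 * 1.4602
= 3.5406e-12 m = 0.003541 nm
lambda' = 0.0459 + 0.003541
= 0.049441 nm

0.049441


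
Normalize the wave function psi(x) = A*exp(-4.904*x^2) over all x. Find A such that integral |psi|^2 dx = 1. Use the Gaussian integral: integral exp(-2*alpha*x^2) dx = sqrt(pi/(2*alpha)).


integral |psi|^2 dx = A^2 * sqrt(pi/(2*alpha)) = 1
A^2 = sqrt(2*alpha/pi)
= sqrt(2 * 4.904 / pi)
= 1.766914
A = sqrt(1.766914)
= 1.3293

1.3293


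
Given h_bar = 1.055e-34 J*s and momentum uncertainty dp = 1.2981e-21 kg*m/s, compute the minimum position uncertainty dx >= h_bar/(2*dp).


dx = h_bar / (2 * dp)
= 1.055e-34 / (2 * 1.2981e-21)
= 1.055e-34 / 2.5962e-21
= 4.0636e-14 m

4.0636e-14


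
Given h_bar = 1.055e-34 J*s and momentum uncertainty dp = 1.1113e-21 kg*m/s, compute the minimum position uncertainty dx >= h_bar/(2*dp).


dx = h_bar / (2 * dp)
= 1.055e-34 / (2 * 1.1113e-21)
= 1.055e-34 / 2.2226e-21
= 4.7467e-14 m

4.7467e-14


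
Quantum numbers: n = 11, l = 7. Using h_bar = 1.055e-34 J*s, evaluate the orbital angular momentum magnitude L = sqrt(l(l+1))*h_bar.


L = sqrt(l*(l+1)) * h_bar
= sqrt(7 * 8) * 1.055e-34
= sqrt(56) * 1.055e-34
= 7.4833 * 1.055e-34
= 7.8949e-34 J*s

7.8949e-34


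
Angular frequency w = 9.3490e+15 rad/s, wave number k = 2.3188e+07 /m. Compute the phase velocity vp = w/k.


vp = w / k
= 9.3490e+15 / 2.3188e+07
= 4.0318e+08 m/s

4.0318e+08


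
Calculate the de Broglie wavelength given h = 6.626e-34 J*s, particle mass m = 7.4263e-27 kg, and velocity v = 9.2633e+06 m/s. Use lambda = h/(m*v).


lambda = h / (m * v)
= 6.626e-34 / (7.4263e-27 * 9.2633e+06)
= 6.626e-34 / 6.8792e-20
= 9.6319e-15 m

9.6319e-15


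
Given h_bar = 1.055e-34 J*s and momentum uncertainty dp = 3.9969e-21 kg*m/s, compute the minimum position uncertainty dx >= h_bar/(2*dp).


dx = h_bar / (2 * dp)
= 1.055e-34 / (2 * 3.9969e-21)
= 1.055e-34 / 7.9938e-21
= 1.3198e-14 m

1.3198e-14


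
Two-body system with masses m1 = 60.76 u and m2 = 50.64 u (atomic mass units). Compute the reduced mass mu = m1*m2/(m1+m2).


mu = m1 * m2 / (m1 + m2)
= 60.76 * 50.64 / (60.76 + 50.64)
= 3076.8864 / 111.4
= 27.6202 u

27.6202


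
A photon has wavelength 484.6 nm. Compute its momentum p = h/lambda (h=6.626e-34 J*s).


p = h / lambda
= 6.626e-34 / (484.6e-9)
= 6.626e-34 / 4.8460e-07
= 1.3673e-27 kg*m/s

1.3673e-27


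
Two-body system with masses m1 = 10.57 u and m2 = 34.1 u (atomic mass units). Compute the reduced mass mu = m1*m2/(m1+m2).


mu = m1 * m2 / (m1 + m2)
= 10.57 * 34.1 / (10.57 + 34.1)
= 360.437 / 44.67
= 8.0689 u

8.0689


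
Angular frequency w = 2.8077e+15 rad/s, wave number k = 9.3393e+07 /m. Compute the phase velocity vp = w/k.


vp = w / k
= 2.8077e+15 / 9.3393e+07
= 3.0063e+07 m/s

3.0063e+07


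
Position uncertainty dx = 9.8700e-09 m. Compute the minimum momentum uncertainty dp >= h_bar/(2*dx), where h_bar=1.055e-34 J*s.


dp = h_bar / (2 * dx)
= 1.055e-34 / (2 * 9.8700e-09)
= 1.055e-34 / 1.9740e-08
= 5.3445e-27 kg*m/s

5.3445e-27


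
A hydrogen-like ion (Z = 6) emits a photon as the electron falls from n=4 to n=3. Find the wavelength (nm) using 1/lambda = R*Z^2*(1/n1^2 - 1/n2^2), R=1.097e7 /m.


1/lambda = R * Z^2 * (1/n1^2 - 1/n2^2)
= 1.097e7 * 6^2 * (1/3^2 - 1/4^2)
= 1.097e7 * 36 * (0.111111 - 0.0625)
= 1.9197e+07 /m
lambda = 1 / 1.9197e+07
= 52.0901 nm

52.0901


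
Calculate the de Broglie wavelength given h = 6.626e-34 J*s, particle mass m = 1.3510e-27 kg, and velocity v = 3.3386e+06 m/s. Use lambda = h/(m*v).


lambda = h / (m * v)
= 6.626e-34 / (1.3510e-27 * 3.3386e+06)
= 6.626e-34 / 4.5104e-21
= 1.4690e-13 m

1.4690e-13


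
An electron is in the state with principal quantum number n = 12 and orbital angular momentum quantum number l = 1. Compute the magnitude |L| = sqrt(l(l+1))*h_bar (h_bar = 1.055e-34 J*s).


L = sqrt(l*(l+1)) * h_bar
= sqrt(1 * 2) * 1.055e-34
= sqrt(2) * 1.055e-34
= 1.4142 * 1.055e-34
= 1.4920e-34 J*s

1.4920e-34


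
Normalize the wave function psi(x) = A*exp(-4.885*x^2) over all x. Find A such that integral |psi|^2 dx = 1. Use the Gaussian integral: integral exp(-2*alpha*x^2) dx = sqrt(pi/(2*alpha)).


integral |psi|^2 dx = A^2 * sqrt(pi/(2*alpha)) = 1
A^2 = sqrt(2*alpha/pi)
= sqrt(2 * 4.885 / pi)
= 1.763487
A = sqrt(1.763487)
= 1.328

1.328


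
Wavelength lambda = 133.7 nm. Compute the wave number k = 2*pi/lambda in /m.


k = 2 * pi / lambda
= 6.2832 / (133.7e-9)
= 6.2832 / 1.3370e-07
= 4.6995e+07 /m

4.6995e+07


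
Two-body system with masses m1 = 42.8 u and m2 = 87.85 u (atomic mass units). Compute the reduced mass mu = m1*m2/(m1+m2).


mu = m1 * m2 / (m1 + m2)
= 42.8 * 87.85 / (42.8 + 87.85)
= 3759.98 / 130.65
= 28.779 u

28.779


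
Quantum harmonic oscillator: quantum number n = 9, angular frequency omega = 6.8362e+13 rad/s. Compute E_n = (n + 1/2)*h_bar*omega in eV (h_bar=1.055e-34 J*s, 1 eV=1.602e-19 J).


E = (n + 1/2) * h_bar * omega
= (9 + 0.5) * 1.055e-34 * 6.8362e+13
= 9.5 * 7.2122e-21
= 6.8516e-20 J
= 0.4277 eV

0.4277


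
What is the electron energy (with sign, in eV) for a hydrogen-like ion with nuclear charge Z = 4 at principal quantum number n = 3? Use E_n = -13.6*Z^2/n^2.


E_n = -13.6 * Z^2 / n^2
= -13.6 * 4^2 / 3^2
= -13.6 * 16 / 9
= -24.1778 eV

-24.1778


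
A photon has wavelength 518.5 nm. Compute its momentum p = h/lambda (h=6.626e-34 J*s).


p = h / lambda
= 6.626e-34 / (518.5e-9)
= 6.626e-34 / 5.1850e-07
= 1.2779e-27 kg*m/s

1.2779e-27


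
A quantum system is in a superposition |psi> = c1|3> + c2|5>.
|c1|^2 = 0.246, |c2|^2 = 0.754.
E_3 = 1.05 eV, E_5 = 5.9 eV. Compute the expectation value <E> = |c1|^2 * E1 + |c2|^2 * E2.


<E> = |c1|^2 * E1 + |c2|^2 * E2
= 0.246 * 1.05 + 0.754 * 5.9
= 0.2583 + 4.4486
= 4.7069 eV

4.7069


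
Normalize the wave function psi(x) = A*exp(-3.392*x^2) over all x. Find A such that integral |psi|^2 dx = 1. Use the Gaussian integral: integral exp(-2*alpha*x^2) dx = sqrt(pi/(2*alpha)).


integral |psi|^2 dx = A^2 * sqrt(pi/(2*alpha)) = 1
A^2 = sqrt(2*alpha/pi)
= sqrt(2 * 3.392 / pi)
= 1.469495
A = sqrt(1.469495)
= 1.2122

1.2122


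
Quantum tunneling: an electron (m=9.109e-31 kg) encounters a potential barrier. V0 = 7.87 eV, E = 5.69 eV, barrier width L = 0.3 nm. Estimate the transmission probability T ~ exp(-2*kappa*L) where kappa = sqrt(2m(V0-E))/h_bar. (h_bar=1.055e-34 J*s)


V0 - E = 2.18 eV = 3.4924e-19 J
kappa = sqrt(2 * m * (V0-E)) / h_bar
= sqrt(2 * 9.109e-31 * 3.4924e-19) / 1.055e-34
= 7.5606e+09 /m
2*kappa*L = 2 * 7.5606e+09 * 0.3e-9
= 4.5364
T = exp(-4.5364) = 1.071220e-02

1.071220e-02


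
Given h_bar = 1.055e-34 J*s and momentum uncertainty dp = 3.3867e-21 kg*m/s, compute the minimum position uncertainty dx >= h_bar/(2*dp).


dx = h_bar / (2 * dp)
= 1.055e-34 / (2 * 3.3867e-21)
= 1.055e-34 / 6.7734e-21
= 1.5576e-14 m

1.5576e-14


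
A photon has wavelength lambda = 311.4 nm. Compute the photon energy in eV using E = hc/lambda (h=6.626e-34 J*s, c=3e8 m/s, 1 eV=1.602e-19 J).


E = hc / lambda
= (6.626e-34)(3e8) / (311.4e-9)
= 1.9878e-25 / 3.1140e-07
= 6.3834e-19 J
Converting to eV: 6.3834e-19 / 1.602e-19
= 3.9847 eV

3.9847


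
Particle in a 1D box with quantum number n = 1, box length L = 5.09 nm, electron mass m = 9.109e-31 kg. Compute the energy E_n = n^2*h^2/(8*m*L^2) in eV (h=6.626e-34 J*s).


E = n^2 * h^2 / (8 * m * L^2)
= 1^2 * (6.626e-34)^2 / (8 * 9.109e-31 * (5.09e-9)^2)
= 1 * 4.3904e-67 / (8 * 9.109e-31 * 2.5908e-17)
= 2.3254e-21 J
= 0.0145 eV

0.0145


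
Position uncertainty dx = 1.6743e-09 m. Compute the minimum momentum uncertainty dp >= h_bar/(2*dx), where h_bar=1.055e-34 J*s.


dp = h_bar / (2 * dx)
= 1.055e-34 / (2 * 1.6743e-09)
= 1.055e-34 / 3.3486e-09
= 3.1506e-26 kg*m/s

3.1506e-26


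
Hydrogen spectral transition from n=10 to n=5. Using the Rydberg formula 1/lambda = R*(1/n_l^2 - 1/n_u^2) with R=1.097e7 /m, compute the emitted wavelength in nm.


1/lambda = R * (1/n_l^2 - 1/n_u^2)
= 1.097e7 * (1/5^2 - 1/10^2)
= 1.097e7 * (0.04 - 0.01)
= 1.097e7 * 0.03
= 3.2910e+05 /m
lambda = 1 / 3.2910e+05 = 3038.5901 nm

3038.5901


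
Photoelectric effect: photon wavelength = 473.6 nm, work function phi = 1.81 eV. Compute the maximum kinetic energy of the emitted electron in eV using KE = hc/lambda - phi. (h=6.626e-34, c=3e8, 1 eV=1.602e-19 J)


E_photon = hc / lambda
= (6.626e-34)(3e8) / (473.6e-9)
= 4.1972e-19 J
= 2.62 eV
KE = E_photon - phi
= 2.62 - 1.81
= 0.81 eV

0.81


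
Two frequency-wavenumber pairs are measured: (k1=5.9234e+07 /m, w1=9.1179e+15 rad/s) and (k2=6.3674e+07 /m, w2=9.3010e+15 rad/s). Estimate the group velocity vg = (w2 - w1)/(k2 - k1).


vg = (w2 - w1) / (k2 - k1)
= (9.3010e+15 - 9.1179e+15) / (6.3674e+07 - 5.9234e+07)
= 1.8310e+14 / 4.4400e+06
= 4.1239e+07 m/s

4.1239e+07


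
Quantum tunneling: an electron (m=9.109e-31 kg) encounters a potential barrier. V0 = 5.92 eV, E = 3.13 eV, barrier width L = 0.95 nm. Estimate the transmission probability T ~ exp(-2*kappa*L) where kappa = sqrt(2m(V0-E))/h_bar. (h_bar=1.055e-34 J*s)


V0 - E = 2.79 eV = 4.4696e-19 J
kappa = sqrt(2 * m * (V0-E)) / h_bar
= sqrt(2 * 9.109e-31 * 4.4696e-19) / 1.055e-34
= 8.5533e+09 /m
2*kappa*L = 2 * 8.5533e+09 * 0.95e-9
= 16.2512
T = exp(-16.2512) = 8.753930e-08

8.753930e-08


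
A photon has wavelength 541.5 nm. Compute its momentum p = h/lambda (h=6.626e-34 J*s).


p = h / lambda
= 6.626e-34 / (541.5e-9)
= 6.626e-34 / 5.4150e-07
= 1.2236e-27 kg*m/s

1.2236e-27


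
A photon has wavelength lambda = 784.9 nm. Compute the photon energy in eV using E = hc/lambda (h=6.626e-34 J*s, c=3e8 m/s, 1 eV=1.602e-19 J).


E = hc / lambda
= (6.626e-34)(3e8) / (784.9e-9)
= 1.9878e-25 / 7.8490e-07
= 2.5326e-19 J
Converting to eV: 2.5326e-19 / 1.602e-19
= 1.5809 eV

1.5809


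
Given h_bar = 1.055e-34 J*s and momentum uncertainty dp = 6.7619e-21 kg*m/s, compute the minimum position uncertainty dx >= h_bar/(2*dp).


dx = h_bar / (2 * dp)
= 1.055e-34 / (2 * 6.7619e-21)
= 1.055e-34 / 1.3524e-20
= 7.8011e-15 m

7.8011e-15


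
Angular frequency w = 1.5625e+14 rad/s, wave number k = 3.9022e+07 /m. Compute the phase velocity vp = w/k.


vp = w / k
= 1.5625e+14 / 3.9022e+07
= 4.0042e+06 m/s

4.0042e+06


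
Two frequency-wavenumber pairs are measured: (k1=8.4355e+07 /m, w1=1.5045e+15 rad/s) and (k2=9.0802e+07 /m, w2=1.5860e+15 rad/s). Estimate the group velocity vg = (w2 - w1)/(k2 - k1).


vg = (w2 - w1) / (k2 - k1)
= (1.5860e+15 - 1.5045e+15) / (9.0802e+07 - 8.4355e+07)
= 8.1500e+13 / 6.4470e+06
= 1.2642e+07 m/s

1.2642e+07


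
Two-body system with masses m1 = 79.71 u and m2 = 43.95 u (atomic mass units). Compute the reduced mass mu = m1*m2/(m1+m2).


mu = m1 * m2 / (m1 + m2)
= 79.71 * 43.95 / (79.71 + 43.95)
= 3503.2545 / 123.66
= 28.3297 u

28.3297


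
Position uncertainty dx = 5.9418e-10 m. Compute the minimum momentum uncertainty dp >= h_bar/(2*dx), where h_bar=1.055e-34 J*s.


dp = h_bar / (2 * dx)
= 1.055e-34 / (2 * 5.9418e-10)
= 1.055e-34 / 1.1884e-09
= 8.8778e-26 kg*m/s

8.8778e-26


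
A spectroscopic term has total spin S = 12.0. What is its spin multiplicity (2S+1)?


Spin multiplicity = 2S + 1
= 2 * 12.0 + 1
= 24.0 + 1
= 25

25


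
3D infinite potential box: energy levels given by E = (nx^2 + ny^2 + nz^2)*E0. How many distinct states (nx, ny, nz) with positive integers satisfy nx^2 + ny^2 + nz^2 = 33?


Enumerate all (nx, ny, nz) with nx^2 + ny^2 + nz^2 = 33:
(1,4,4)
(2,2,5)
(2,5,2)
(4,1,4)
(4,4,1)
(5,2,2)
Total degeneracy = 6

6


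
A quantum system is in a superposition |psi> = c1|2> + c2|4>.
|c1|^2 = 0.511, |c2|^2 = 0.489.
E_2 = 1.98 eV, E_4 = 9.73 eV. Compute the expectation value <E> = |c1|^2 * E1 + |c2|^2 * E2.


<E> = |c1|^2 * E1 + |c2|^2 * E2
= 0.511 * 1.98 + 0.489 * 9.73
= 1.0118 + 4.758
= 5.7698 eV

5.7698


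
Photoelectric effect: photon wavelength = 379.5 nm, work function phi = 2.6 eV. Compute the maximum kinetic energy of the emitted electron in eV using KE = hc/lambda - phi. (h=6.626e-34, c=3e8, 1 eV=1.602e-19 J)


E_photon = hc / lambda
= (6.626e-34)(3e8) / (379.5e-9)
= 5.2379e-19 J
= 3.2696 eV
KE = E_photon - phi
= 3.2696 - 2.6
= 0.6696 eV

0.6696


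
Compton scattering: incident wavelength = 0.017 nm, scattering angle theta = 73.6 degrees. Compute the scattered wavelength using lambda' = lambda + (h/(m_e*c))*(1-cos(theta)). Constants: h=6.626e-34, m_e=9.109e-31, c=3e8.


Compton wavelength: h/(m_e*c) = 2.4247e-12 m
d_lambda = 2.4247e-12 * (1 - cos(73.6 deg))
= 2.4247e-12 * 0.717659
= 1.7401e-12 m = 0.00174 nm
lambda' = 0.017 + 0.00174
= 0.01874 nm

0.01874


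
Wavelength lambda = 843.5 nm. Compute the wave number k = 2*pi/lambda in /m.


k = 2 * pi / lambda
= 6.2832 / (843.5e-9)
= 6.2832 / 8.4350e-07
= 7.4489e+06 /m

7.4489e+06


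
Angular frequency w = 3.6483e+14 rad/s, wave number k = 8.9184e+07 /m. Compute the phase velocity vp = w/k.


vp = w / k
= 3.6483e+14 / 8.9184e+07
= 4.0908e+06 m/s

4.0908e+06


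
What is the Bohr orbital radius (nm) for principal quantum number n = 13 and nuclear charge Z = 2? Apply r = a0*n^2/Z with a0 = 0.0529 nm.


r = a0 * n^2 / Z
= 0.0529 * 13^2 / 2
= 0.0529 * 169 / 2
= 4.4701 nm

4.4701


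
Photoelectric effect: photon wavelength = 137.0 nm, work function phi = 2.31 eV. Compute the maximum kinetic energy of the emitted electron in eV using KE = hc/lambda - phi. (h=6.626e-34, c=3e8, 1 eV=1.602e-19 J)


E_photon = hc / lambda
= (6.626e-34)(3e8) / (137.0e-9)
= 1.4509e-18 J
= 9.0571 eV
KE = E_photon - phi
= 9.0571 - 2.31
= 6.7471 eV

6.7471


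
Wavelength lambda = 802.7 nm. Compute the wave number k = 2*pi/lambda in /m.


k = 2 * pi / lambda
= 6.2832 / (802.7e-9)
= 6.2832 / 8.0270e-07
= 7.8276e+06 /m

7.8276e+06


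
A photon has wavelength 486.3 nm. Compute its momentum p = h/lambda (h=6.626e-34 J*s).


p = h / lambda
= 6.626e-34 / (486.3e-9)
= 6.626e-34 / 4.8630e-07
= 1.3625e-27 kg*m/s

1.3625e-27


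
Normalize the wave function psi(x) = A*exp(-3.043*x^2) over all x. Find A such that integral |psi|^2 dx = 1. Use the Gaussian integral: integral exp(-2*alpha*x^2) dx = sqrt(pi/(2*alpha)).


integral |psi|^2 dx = A^2 * sqrt(pi/(2*alpha)) = 1
A^2 = sqrt(2*alpha/pi)
= sqrt(2 * 3.043 / pi)
= 1.391846
A = sqrt(1.391846)
= 1.1798

1.1798


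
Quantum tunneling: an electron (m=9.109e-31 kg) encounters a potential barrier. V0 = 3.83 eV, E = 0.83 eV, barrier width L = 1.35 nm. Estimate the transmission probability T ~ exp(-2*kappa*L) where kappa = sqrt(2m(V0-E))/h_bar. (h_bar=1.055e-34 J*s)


V0 - E = 3.0 eV = 4.8060e-19 J
kappa = sqrt(2 * m * (V0-E)) / h_bar
= sqrt(2 * 9.109e-31 * 4.8060e-19) / 1.055e-34
= 8.8693e+09 /m
2*kappa*L = 2 * 8.8693e+09 * 1.35e-9
= 23.9471
T = exp(-23.9471) = 3.980082e-11

3.980082e-11


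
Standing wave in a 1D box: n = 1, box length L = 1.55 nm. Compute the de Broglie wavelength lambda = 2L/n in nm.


lambda = 2L / n
= 2 * 1.55 / 1
= 3.1 / 1
= 3.1 nm

3.1


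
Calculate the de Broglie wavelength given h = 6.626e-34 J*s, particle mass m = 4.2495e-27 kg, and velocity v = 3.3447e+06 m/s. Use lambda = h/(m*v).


lambda = h / (m * v)
= 6.626e-34 / (4.2495e-27 * 3.3447e+06)
= 6.626e-34 / 1.4213e-20
= 4.6618e-14 m

4.6618e-14


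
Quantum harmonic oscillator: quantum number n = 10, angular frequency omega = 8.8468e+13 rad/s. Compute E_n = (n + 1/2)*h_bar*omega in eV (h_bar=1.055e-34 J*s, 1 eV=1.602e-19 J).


E = (n + 1/2) * h_bar * omega
= (10 + 0.5) * 1.055e-34 * 8.8468e+13
= 10.5 * 9.3334e-21
= 9.8000e-20 J
= 0.6117 eV

0.6117


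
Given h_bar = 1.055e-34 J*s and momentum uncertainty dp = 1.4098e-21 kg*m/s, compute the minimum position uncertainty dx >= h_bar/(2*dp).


dx = h_bar / (2 * dp)
= 1.055e-34 / (2 * 1.4098e-21)
= 1.055e-34 / 2.8196e-21
= 3.7417e-14 m

3.7417e-14


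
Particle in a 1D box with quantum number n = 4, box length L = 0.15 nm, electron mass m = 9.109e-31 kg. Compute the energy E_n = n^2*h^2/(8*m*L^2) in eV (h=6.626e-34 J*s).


E = n^2 * h^2 / (8 * m * L^2)
= 4^2 * (6.626e-34)^2 / (8 * 9.109e-31 * (0.15e-9)^2)
= 16 * 4.3904e-67 / (8 * 9.109e-31 * 2.2500e-20)
= 4.2843e-17 J
= 267.4343 eV

267.4343


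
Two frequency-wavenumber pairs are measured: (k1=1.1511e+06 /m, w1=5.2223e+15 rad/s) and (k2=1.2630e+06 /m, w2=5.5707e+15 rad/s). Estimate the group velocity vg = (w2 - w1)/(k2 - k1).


vg = (w2 - w1) / (k2 - k1)
= (5.5707e+15 - 5.2223e+15) / (1.2630e+06 - 1.1511e+06)
= 3.4840e+14 / 1.1190e+05
= 3.1135e+09 m/s

3.1135e+09


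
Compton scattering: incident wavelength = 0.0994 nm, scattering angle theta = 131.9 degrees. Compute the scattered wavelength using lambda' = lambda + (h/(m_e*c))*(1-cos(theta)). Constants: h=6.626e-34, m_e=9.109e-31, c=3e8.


Compton wavelength: h/(m_e*c) = 2.4247e-12 m
d_lambda = 2.4247e-12 * (1 - cos(131.9 deg))
= 2.4247e-12 * 1.667833
= 4.0440e-12 m = 0.004044 nm
lambda' = 0.0994 + 0.004044
= 0.103444 nm

0.103444


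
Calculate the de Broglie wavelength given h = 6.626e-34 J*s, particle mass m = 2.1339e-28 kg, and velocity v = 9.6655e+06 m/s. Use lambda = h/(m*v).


lambda = h / (m * v)
= 6.626e-34 / (2.1339e-28 * 9.6655e+06)
= 6.626e-34 / 2.0625e-21
= 3.2126e-13 m

3.2126e-13


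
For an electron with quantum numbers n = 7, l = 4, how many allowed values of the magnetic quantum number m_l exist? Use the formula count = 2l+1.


m_l ranges from -l to +l in integer steps
So m_l goes from -4 to +4
Count = 2l + 1 = 2*4 + 1
= 9

9


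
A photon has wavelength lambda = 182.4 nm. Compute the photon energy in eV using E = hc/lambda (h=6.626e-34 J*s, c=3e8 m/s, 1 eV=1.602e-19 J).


E = hc / lambda
= (6.626e-34)(3e8) / (182.4e-9)
= 1.9878e-25 / 1.8240e-07
= 1.0898e-18 J
Converting to eV: 1.0898e-18 / 1.602e-19
= 6.8028 eV

6.8028


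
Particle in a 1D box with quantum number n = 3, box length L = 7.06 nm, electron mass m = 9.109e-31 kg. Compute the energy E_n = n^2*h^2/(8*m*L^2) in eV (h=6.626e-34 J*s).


E = n^2 * h^2 / (8 * m * L^2)
= 3^2 * (6.626e-34)^2 / (8 * 9.109e-31 * (7.06e-9)^2)
= 9 * 4.3904e-67 / (8 * 9.109e-31 * 4.9844e-17)
= 1.0879e-20 J
= 0.0679 eV

0.0679


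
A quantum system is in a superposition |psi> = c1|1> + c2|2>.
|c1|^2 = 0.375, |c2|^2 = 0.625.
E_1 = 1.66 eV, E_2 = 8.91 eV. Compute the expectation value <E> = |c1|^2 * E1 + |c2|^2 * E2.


<E> = |c1|^2 * E1 + |c2|^2 * E2
= 0.375 * 1.66 + 0.625 * 8.91
= 0.6225 + 5.5687
= 6.1912 eV

6.1912


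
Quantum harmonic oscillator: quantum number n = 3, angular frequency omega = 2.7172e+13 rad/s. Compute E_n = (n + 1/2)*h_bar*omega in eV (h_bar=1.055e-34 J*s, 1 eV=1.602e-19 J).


E = (n + 1/2) * h_bar * omega
= (3 + 0.5) * 1.055e-34 * 2.7172e+13
= 3.5 * 2.8666e-21
= 1.0033e-20 J
= 0.0626 eV

0.0626


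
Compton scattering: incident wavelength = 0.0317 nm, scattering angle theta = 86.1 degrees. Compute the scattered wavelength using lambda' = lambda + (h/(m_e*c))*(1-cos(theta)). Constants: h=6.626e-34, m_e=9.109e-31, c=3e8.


Compton wavelength: h/(m_e*c) = 2.4247e-12 m
d_lambda = 2.4247e-12 * (1 - cos(86.1 deg))
= 2.4247e-12 * 0.931985
= 2.2598e-12 m = 0.00226 nm
lambda' = 0.0317 + 0.00226
= 0.03396 nm

0.03396


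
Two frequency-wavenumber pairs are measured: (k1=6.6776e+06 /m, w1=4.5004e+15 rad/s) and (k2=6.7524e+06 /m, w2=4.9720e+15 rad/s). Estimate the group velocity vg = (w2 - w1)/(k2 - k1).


vg = (w2 - w1) / (k2 - k1)
= (4.9720e+15 - 4.5004e+15) / (6.7524e+06 - 6.6776e+06)
= 4.7160e+14 / 7.4800e+04
= 6.3048e+09 m/s

6.3048e+09


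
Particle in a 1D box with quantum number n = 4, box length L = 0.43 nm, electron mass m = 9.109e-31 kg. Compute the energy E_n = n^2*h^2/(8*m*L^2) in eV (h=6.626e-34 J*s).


E = n^2 * h^2 / (8 * m * L^2)
= 4^2 * (6.626e-34)^2 / (8 * 9.109e-31 * (0.43e-9)^2)
= 16 * 4.3904e-67 / (8 * 9.109e-31 * 1.8490e-19)
= 5.2135e-18 J
= 32.5434 eV

32.5434


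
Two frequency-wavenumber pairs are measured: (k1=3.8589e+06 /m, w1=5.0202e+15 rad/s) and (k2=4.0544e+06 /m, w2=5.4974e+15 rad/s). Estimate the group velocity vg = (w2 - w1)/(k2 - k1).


vg = (w2 - w1) / (k2 - k1)
= (5.4974e+15 - 5.0202e+15) / (4.0544e+06 - 3.8589e+06)
= 4.7720e+14 / 1.9550e+05
= 2.4409e+09 m/s

2.4409e+09


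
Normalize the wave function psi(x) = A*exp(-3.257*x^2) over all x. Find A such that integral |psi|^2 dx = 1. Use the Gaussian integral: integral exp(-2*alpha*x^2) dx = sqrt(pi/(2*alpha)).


integral |psi|^2 dx = A^2 * sqrt(pi/(2*alpha)) = 1
A^2 = sqrt(2*alpha/pi)
= sqrt(2 * 3.257 / pi)
= 1.439955
A = sqrt(1.439955)
= 1.2

1.2


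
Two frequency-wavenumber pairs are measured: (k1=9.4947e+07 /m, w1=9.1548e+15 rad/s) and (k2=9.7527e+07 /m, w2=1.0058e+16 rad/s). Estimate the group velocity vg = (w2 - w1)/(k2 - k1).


vg = (w2 - w1) / (k2 - k1)
= (1.0058e+16 - 9.1548e+15) / (9.7527e+07 - 9.4947e+07)
= 9.0320e+14 / 2.5800e+06
= 3.5008e+08 m/s

3.5008e+08


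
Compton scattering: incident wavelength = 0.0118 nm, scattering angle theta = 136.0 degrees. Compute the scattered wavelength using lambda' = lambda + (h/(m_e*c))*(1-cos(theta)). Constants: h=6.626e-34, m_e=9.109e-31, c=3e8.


Compton wavelength: h/(m_e*c) = 2.4247e-12 m
d_lambda = 2.4247e-12 * (1 - cos(136.0 deg))
= 2.4247e-12 * 1.71934
= 4.1689e-12 m = 0.004169 nm
lambda' = 0.0118 + 0.004169
= 0.015969 nm

0.015969


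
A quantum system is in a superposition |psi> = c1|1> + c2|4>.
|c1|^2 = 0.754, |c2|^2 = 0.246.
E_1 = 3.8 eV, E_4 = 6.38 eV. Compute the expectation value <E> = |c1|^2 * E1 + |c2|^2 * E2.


<E> = |c1|^2 * E1 + |c2|^2 * E2
= 0.754 * 3.8 + 0.246 * 6.38
= 2.8652 + 1.5695
= 4.4347 eV

4.4347


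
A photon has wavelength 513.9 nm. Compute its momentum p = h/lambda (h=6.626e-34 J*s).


p = h / lambda
= 6.626e-34 / (513.9e-9)
= 6.626e-34 / 5.1390e-07
= 1.2894e-27 kg*m/s

1.2894e-27


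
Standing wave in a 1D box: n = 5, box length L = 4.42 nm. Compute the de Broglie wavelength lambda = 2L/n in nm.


lambda = 2L / n
= 2 * 4.42 / 5
= 8.84 / 5
= 1.768 nm

1.768


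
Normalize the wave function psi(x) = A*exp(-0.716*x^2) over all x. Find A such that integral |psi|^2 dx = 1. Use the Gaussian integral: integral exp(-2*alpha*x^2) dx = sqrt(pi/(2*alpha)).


integral |psi|^2 dx = A^2 * sqrt(pi/(2*alpha)) = 1
A^2 = sqrt(2*alpha/pi)
= sqrt(2 * 0.716 / pi)
= 0.675144
A = sqrt(0.675144)
= 0.8217

0.8217


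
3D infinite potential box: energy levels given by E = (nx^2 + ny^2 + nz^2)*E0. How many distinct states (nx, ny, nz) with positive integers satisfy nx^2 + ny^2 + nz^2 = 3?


Enumerate all (nx, ny, nz) with nx^2 + ny^2 + nz^2 = 3:
(1,1,1)
Total degeneracy = 1

1


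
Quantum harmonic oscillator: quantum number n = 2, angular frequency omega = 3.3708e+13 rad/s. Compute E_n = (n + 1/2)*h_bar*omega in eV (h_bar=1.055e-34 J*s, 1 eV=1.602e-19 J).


E = (n + 1/2) * h_bar * omega
= (2 + 0.5) * 1.055e-34 * 3.3708e+13
= 2.5 * 3.5562e-21
= 8.8905e-21 J
= 0.0555 eV

0.0555


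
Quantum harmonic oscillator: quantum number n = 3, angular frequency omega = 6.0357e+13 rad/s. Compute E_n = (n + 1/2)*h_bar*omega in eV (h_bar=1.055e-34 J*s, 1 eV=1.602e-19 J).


E = (n + 1/2) * h_bar * omega
= (3 + 0.5) * 1.055e-34 * 6.0357e+13
= 3.5 * 6.3677e-21
= 2.2287e-20 J
= 0.1391 eV

0.1391


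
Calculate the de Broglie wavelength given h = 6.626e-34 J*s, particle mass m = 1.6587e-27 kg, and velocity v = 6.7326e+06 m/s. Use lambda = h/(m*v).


lambda = h / (m * v)
= 6.626e-34 / (1.6587e-27 * 6.7326e+06)
= 6.626e-34 / 1.1167e-20
= 5.9334e-14 m

5.9334e-14


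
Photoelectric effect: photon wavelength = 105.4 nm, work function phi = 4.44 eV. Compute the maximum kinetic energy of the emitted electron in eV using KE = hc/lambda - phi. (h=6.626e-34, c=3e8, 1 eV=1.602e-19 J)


E_photon = hc / lambda
= (6.626e-34)(3e8) / (105.4e-9)
= 1.8860e-18 J
= 11.7725 eV
KE = E_photon - phi
= 11.7725 - 4.44
= 7.3325 eV

7.3325


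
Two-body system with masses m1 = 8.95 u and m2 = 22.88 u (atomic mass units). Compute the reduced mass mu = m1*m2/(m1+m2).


mu = m1 * m2 / (m1 + m2)
= 8.95 * 22.88 / (8.95 + 22.88)
= 204.776 / 31.83
= 6.4334 u

6.4334


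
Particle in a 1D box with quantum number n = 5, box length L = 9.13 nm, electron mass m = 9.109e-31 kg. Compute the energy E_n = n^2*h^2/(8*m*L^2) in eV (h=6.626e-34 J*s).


E = n^2 * h^2 / (8 * m * L^2)
= 5^2 * (6.626e-34)^2 / (8 * 9.109e-31 * (9.13e-9)^2)
= 25 * 4.3904e-67 / (8 * 9.109e-31 * 8.3357e-17)
= 1.8069e-20 J
= 0.1128 eV

0.1128


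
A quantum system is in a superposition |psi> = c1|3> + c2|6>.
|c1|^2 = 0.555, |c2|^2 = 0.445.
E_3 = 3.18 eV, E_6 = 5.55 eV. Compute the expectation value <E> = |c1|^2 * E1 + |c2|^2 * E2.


<E> = |c1|^2 * E1 + |c2|^2 * E2
= 0.555 * 3.18 + 0.445 * 5.55
= 1.7649 + 2.4697
= 4.2347 eV

4.2347


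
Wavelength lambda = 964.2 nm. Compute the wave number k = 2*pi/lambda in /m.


k = 2 * pi / lambda
= 6.2832 / (964.2e-9)
= 6.2832 / 9.6420e-07
= 6.5165e+06 /m

6.5165e+06


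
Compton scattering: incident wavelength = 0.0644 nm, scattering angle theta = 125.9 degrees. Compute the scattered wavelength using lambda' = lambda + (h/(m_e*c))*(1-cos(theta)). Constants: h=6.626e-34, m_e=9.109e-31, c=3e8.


Compton wavelength: h/(m_e*c) = 2.4247e-12 m
d_lambda = 2.4247e-12 * (1 - cos(125.9 deg))
= 2.4247e-12 * 1.586372
= 3.8465e-12 m = 0.003846 nm
lambda' = 0.0644 + 0.003846
= 0.068246 nm

0.068246


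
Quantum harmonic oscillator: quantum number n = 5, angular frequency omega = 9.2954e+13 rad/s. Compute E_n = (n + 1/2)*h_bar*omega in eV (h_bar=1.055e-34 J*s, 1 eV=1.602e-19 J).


E = (n + 1/2) * h_bar * omega
= (5 + 0.5) * 1.055e-34 * 9.2954e+13
= 5.5 * 9.8066e-21
= 5.3937e-20 J
= 0.3367 eV

0.3367


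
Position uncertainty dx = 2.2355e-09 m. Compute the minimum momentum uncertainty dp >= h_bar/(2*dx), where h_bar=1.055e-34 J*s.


dp = h_bar / (2 * dx)
= 1.055e-34 / (2 * 2.2355e-09)
= 1.055e-34 / 4.4710e-09
= 2.3597e-26 kg*m/s

2.3597e-26


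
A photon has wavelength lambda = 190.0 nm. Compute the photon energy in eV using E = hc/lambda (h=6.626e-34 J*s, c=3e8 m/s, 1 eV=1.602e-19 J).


E = hc / lambda
= (6.626e-34)(3e8) / (190.0e-9)
= 1.9878e-25 / 1.9000e-07
= 1.0462e-18 J
Converting to eV: 1.0462e-18 / 1.602e-19
= 6.5307 eV

6.5307
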